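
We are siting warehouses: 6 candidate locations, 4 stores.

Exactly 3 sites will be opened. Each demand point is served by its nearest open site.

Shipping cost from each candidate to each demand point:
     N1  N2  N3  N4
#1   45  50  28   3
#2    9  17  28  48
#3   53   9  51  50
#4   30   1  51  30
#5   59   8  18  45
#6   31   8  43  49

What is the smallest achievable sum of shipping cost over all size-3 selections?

38

Open {#1, #2, #5}.
  N1→#2 9, N2→#5 8, N3→#5 18, N4→#1 3  ⇒ total 38.
Compare {#1, #2, #4}: total 41.
Compare {#1, #2, #6}: total 48.
No size-3 selection does better; minimum is 38.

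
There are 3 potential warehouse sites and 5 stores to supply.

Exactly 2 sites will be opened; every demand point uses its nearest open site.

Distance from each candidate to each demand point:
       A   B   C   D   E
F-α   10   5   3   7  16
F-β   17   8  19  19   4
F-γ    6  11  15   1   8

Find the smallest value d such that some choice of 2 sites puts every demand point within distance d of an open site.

8

Open {F-α, F-γ}.
  Farthest demand point is E at distance 8 (to F-γ); all others are ≤ 8.
With {F-α, F-β} the worst case is 10.
With {F-β, F-γ} the worst case is 15.
No size-2 selection achieves below 8.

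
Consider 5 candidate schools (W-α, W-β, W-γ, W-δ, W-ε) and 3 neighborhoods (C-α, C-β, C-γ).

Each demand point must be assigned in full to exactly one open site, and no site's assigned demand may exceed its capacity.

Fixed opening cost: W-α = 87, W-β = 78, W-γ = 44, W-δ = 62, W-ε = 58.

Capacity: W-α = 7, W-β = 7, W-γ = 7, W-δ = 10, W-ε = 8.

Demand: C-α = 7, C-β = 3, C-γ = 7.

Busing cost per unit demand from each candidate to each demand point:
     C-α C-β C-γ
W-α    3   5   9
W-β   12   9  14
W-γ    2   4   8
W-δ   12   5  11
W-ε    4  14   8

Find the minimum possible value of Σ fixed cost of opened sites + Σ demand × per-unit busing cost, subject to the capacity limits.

212

Open {W-γ, W-δ}; cheapest assignment that respects the capacities:
  W-γ (cap 7, load 7): C-α — cost 7×2 = 14
  W-δ (cap 10, load 10): C-β, C-γ — cost 3×5 + 7×11 = 92
  Shipping 106, fixed 106 → total 212.
  Any other capacity-feasible assignment to {W-γ, W-δ} ships for at least 106.
Compare {W-δ, W-ε}: its best feasible assignment gives total 240.
Compare {W-γ, W-δ, W-ε}: its best feasible assignment gives total 249.
Every other set of open sites that can feasibly serve all demand totals ≥ 240 even under its best assignment. Minimum: 212.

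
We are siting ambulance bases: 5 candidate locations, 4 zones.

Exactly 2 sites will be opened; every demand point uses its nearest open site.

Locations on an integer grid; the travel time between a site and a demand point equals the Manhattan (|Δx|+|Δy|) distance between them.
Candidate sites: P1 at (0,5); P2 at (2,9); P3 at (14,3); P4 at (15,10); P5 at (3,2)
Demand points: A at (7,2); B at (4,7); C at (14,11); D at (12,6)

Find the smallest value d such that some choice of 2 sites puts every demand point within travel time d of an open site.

Open {P4, P5}.
  Farthest demand point is D at travel time 7 (to P4); all others are ≤ 7.
With {P1, P3} the worst case is 8.
With {P2, P3} the worst case is 8.
No size-2 selection achieves below 7.

7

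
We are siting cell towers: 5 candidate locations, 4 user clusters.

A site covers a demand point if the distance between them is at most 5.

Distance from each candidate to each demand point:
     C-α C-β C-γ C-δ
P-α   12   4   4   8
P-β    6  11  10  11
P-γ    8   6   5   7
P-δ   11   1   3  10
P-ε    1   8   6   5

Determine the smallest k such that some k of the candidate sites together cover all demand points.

2

Coverage sets (demand points within 5 of each site):
  P-α: {C-β, C-γ}
  P-β: {}
  P-γ: {C-γ}
  P-δ: {C-β, C-γ}
  P-ε: {C-α, C-δ}
No single site covers all 4 demand points.
But {P-α, P-ε} covers everything, so the minimum is 2.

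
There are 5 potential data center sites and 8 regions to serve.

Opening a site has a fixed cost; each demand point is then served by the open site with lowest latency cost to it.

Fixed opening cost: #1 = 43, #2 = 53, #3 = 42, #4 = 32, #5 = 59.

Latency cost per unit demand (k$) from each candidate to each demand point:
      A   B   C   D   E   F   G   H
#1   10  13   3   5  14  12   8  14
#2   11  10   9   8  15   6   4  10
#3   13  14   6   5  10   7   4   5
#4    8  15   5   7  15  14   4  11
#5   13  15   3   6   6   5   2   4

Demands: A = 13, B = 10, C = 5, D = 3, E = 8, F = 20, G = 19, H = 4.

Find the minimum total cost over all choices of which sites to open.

Open {#4, #5}: assign each demand point to its cheapest open site.
  A→#4 13×8=104, B→#4 10×15=150, C→#5 5×3=15, D→#5 3×6=18, E→#5 8×6=48, F→#5 20×5=100, G→#5 19×2=38, H→#5 4×4=16
  latency cost 489, fixed 91 → total 580.
Compare {#2, #4, #5}: latency cost 439 + fixed 144 = 583.
Compare {#2, #5}: latency cost 478 + fixed 112 = 590.
Compare {#1, #5}: latency cost 492 + fixed 102 = 594.
All other subsets cost ≥ 583. Minimum total cost: 580.

580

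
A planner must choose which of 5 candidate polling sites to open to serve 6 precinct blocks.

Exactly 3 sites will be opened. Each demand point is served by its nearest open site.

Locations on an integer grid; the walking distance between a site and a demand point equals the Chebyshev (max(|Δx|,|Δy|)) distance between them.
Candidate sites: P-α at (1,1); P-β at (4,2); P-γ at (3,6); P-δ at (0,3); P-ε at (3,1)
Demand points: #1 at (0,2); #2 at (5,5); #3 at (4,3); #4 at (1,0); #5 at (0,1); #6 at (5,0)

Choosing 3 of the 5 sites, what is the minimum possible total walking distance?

8

Open {P-α, P-β, P-γ}.
  #1→P-α 1, #2→P-γ 2, #3→P-β 1, #4→P-α 1, #5→P-α 1, #6→P-β 2  ⇒ total 8.
Compare {P-α, P-β, P-δ}: total 9.
Compare {P-α, P-β, P-ε}: total 9.
No size-3 selection does better; minimum is 8.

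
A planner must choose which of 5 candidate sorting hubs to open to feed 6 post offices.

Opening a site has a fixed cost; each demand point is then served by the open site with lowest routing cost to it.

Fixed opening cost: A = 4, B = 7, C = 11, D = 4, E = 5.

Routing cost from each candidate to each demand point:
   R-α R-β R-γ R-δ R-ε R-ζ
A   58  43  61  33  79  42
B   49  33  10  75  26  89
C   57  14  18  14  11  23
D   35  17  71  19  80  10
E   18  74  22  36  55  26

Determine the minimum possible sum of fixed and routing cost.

104

Open {B, C, D, E}: assign each demand point to its cheapest open site.
  R-α→E 18, R-β→C 14, R-γ→B 10, R-δ→C 14, R-ε→C 11, R-ζ→D 10
  routing cost 77, fixed 27 → total 104.
Compare {C, D, E}: routing cost 85 + fixed 20 = 105.
Compare {A, B, C, D, E}: routing cost 77 + fixed 31 = 108.
Compare {A, C, D, E}: routing cost 85 + fixed 24 = 109.
All other subsets cost ≥ 105. Minimum total cost: 104.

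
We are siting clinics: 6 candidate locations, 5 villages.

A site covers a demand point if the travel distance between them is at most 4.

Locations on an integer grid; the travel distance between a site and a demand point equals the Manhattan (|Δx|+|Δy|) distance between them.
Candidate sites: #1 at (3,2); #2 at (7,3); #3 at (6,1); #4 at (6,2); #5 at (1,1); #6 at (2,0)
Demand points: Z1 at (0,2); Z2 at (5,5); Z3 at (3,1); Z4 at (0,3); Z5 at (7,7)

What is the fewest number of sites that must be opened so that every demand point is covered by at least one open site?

Coverage sets (demand points within 4 of each site):
  #1: {Z1, Z3, Z4}
  #2: {Z2, Z5}
  #3: {Z3}
  #4: {Z2, Z3}
  #5: {Z1, Z3, Z4}
  #6: {Z1, Z3}
No single site covers all 5 demand points.
But {#1, #2} covers everything, so the minimum is 2.

2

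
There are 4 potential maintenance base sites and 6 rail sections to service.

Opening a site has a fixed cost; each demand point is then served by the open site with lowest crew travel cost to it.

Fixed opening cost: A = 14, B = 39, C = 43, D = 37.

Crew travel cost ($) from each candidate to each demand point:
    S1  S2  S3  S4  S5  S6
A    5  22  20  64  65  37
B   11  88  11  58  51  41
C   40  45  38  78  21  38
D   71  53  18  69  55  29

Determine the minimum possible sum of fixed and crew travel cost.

226

Open {A, C}: assign each demand point to its cheapest open site.
  S1→A 5, S2→A 22, S3→A 20, S4→A 64, S5→C 21, S6→A 37
  crew travel cost 169, fixed 57 → total 226.
Compare {A}: crew travel cost 213 + fixed 14 = 227.
Compare {A, B}: crew travel cost 184 + fixed 53 = 237.
Compare {A, D}: crew travel cost 193 + fixed 51 = 244.
All other subsets cost ≥ 227. Minimum total cost: 226.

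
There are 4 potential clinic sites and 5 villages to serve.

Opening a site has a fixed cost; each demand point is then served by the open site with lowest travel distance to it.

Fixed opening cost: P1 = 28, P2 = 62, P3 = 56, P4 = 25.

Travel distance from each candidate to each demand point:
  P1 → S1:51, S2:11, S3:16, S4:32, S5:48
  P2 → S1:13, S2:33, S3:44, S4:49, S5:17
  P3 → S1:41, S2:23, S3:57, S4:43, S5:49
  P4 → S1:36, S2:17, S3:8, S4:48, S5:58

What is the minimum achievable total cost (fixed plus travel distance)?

Open {P1, P2}: assign each demand point to its cheapest open site.
  S1→P2 13, S2→P1 11, S3→P1 16, S4→P1 32, S5→P2 17
  travel distance 89, fixed 90 → total 179.
Compare {P1}: travel distance 158 + fixed 28 = 186.
Compare {P1, P4}: travel distance 135 + fixed 53 = 188.
Compare {P2, P4}: travel distance 103 + fixed 87 = 190.
All other subsets cost ≥ 186. Minimum total cost: 179.

179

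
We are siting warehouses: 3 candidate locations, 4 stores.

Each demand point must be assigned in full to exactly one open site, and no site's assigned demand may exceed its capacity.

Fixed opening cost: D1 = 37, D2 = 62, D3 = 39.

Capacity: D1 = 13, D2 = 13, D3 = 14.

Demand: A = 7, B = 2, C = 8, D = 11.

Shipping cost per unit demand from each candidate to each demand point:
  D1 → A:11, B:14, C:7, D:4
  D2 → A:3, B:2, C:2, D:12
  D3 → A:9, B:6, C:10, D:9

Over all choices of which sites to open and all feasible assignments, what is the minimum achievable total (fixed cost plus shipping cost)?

265

Open {D1, D2, D3}; cheapest assignment that respects the capacities:
  D1 (cap 13, load 11): D — cost 11×4 = 44
  D2 (cap 13, load 10): B, C — cost 2×2 + 8×2 = 20
  D3 (cap 14, load 7): A — cost 7×9 = 63
  Shipping 127, fixed 138 → total 265.
  Any other capacity-feasible assignment to {D1, D2, D3} ships for at least 127.
Total demand is 28 and no other set of sites has combined capacity ≥ 28, so {D1, D2, D3} is the only feasible choice of open sites. Minimum: 265.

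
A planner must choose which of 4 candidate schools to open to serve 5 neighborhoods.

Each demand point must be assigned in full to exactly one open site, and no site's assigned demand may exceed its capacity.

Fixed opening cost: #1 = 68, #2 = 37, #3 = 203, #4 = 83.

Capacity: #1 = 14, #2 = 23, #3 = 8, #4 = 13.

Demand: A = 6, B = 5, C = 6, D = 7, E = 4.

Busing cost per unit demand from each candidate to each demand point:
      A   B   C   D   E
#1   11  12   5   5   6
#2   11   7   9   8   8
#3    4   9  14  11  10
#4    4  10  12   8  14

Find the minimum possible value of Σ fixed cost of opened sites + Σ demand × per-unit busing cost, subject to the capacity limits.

Open {#1, #2}; cheapest assignment that respects the capacities:
  #1 (cap 14, load 13): C, D — cost 6×5 + 7×5 = 65
  #2 (cap 23, load 15): A, B, E — cost 6×11 + 5×7 + 4×8 = 133
  Shipping 198, fixed 105 → total 303.
  Any other capacity-feasible assignment to {#1, #2} ships for at least 198.
Compare {#2, #4}: its best feasible assignment gives total 321.
Compare {#1, #2, #4}: its best feasible assignment gives total 344.
Every other set of open sites that can feasibly serve all demand totals ≥ 321 even under its best assignment. Minimum: 303.

303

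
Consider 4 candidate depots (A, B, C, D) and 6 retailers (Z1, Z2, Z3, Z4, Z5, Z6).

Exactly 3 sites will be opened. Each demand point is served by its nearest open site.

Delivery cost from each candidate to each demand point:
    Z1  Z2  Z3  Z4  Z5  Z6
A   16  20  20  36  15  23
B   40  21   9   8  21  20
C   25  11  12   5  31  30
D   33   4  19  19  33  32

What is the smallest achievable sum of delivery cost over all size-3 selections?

72

Open {A, B, D}.
  Z1→A 16, Z2→D 4, Z3→B 9, Z4→B 8, Z5→A 15, Z6→B 20  ⇒ total 72.
Compare {A, C, D}: total 75.
Compare {A, B, C}: total 76.
No size-3 selection does better; minimum is 72.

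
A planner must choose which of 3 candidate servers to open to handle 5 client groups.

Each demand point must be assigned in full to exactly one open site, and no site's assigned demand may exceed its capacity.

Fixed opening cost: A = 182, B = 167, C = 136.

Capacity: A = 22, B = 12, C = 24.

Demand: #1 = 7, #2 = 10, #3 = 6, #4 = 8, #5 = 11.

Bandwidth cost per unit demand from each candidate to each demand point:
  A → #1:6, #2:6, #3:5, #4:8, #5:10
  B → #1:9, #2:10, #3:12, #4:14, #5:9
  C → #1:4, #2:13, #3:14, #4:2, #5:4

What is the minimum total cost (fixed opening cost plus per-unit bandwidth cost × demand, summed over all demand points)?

Open {A, C}; cheapest assignment that respects the capacities:
  A (cap 22, load 18): #2, #4 — cost 10×6 + 8×8 = 124
  C (cap 24, load 24): #1, #3, #5 — cost 7×4 + 6×14 + 11×4 = 156
  Shipping 280, fixed 318 → total 598.
  Any other capacity-feasible assignment to {A, C} ships for at least 280.
Compare {A, B, C}: its best feasible assignment gives total 698.
Every other set of open sites that can feasibly serve all demand totals ≥ 698 even under its best assignment. Minimum: 598.

598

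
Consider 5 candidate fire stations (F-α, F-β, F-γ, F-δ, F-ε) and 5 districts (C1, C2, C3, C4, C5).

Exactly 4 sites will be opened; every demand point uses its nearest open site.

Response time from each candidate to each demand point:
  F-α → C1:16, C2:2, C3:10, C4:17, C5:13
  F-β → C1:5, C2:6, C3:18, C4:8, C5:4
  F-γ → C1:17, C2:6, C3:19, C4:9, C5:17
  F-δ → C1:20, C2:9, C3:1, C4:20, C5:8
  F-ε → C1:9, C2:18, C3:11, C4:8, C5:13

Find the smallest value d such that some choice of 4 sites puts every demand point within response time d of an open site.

8

Open {F-α, F-β, F-γ, F-δ}.
  Farthest demand point is C4 at response time 8 (to F-β); all others are ≤ 8.
With {F-α, F-β, F-δ, F-ε} the worst case is 8.
With {F-β, F-γ, F-δ, F-ε} the worst case is 8.
No size-4 selection achieves below 8.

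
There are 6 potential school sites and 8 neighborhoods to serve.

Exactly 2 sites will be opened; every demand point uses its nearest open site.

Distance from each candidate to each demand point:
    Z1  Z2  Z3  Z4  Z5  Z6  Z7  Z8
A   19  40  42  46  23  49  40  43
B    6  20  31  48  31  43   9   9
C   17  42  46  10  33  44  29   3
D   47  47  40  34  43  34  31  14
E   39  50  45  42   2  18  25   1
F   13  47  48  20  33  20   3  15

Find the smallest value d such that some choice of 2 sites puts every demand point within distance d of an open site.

Open {B, F}.
  Farthest demand point is Z3 at distance 31 (to B); all others are ≤ 31.
With {B, D} the worst case is 34.
With {A, D} the worst case is 40.
No size-2 selection achieves below 31.

31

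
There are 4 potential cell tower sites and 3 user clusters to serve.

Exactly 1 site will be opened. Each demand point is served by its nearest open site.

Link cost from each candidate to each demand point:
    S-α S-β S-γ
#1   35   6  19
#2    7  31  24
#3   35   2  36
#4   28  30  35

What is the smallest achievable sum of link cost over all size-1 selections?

60

Open {#1}.
  S-α→#1 35, S-β→#1 6, S-γ→#1 19  ⇒ total 60.
Compare {#2}: total 62.
Compare {#3}: total 73.
No size-1 selection does better; minimum is 60.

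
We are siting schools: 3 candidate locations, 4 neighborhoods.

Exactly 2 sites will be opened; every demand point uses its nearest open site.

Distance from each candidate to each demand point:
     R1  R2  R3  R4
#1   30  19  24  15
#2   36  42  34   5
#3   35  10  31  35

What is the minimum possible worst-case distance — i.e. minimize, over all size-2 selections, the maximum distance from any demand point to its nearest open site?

30

Open {#1, #2}.
  Farthest demand point is R1 at distance 30 (to #1); all others are ≤ 30.
With {#1, #3} the worst case is 30.
With {#2, #3} the worst case is 35.
No size-2 selection achieves below 30.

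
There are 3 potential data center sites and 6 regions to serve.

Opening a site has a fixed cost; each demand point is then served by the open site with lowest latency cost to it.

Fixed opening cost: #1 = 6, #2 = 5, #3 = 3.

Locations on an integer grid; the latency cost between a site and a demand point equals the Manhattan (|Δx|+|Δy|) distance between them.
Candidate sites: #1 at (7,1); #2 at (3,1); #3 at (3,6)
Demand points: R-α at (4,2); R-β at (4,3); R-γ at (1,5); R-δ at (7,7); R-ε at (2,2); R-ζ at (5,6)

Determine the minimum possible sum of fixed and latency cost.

25

Open {#2, #3}: assign each demand point to its cheapest open site.
  R-α→#2 2, R-β→#2 3, R-γ→#3 3, R-δ→#3 5, R-ε→#2 2, R-ζ→#3 2
  latency cost 17, fixed 8 → total 25.
Compare {#3}: latency cost 24 + fixed 3 = 27.
Compare {#1, #2, #3}: latency cost 17 + fixed 14 = 31.
Compare {#1, #3}: latency cost 23 + fixed 9 = 32.
All other subsets cost ≥ 27. Minimum total cost: 25.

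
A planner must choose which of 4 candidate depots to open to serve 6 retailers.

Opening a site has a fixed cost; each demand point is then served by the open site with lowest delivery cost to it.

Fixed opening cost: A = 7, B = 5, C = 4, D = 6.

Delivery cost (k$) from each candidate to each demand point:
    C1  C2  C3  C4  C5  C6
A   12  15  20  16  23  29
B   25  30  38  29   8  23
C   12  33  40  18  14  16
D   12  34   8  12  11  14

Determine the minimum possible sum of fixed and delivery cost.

85

Open {A, D}: assign each demand point to its cheapest open site.
  C1→A 12, C2→A 15, C3→D 8, C4→D 12, C5→D 11, C6→D 14
  delivery cost 72, fixed 13 → total 85.
Compare {A, B, D}: delivery cost 69 + fixed 18 = 87.
Compare {A, C, D}: delivery cost 72 + fixed 17 = 89.
Compare {A, B, C, D}: delivery cost 69 + fixed 22 = 91.
All other subsets cost ≥ 87. Minimum total cost: 85.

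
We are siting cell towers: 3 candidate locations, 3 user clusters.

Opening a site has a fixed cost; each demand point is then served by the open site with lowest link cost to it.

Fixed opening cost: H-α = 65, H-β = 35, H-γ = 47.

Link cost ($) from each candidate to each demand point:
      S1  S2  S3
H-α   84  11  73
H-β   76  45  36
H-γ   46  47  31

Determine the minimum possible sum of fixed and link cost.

171

Open {H-γ}: assign each demand point to its cheapest open site.
  S1→H-γ 46, S2→H-γ 47, S3→H-γ 31
  link cost 124, fixed 47 → total 171.
Compare {H-β}: link cost 157 + fixed 35 = 192.
Compare {H-α, H-γ}: link cost 88 + fixed 112 = 200.
Compare {H-β, H-γ}: link cost 122 + fixed 82 = 204.
All other subsets cost ≥ 192. Minimum total cost: 171.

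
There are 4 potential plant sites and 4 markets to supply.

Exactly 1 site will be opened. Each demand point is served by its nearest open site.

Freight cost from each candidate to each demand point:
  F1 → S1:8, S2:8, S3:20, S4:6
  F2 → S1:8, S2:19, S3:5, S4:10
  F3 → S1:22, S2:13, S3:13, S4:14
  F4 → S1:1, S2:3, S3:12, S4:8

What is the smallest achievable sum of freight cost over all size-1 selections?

Open {F4}.
  S1→F4 1, S2→F4 3, S3→F4 12, S4→F4 8  ⇒ total 24.
Compare {F1}: total 42.
Compare {F2}: total 42.
No size-1 selection does better; minimum is 24.

24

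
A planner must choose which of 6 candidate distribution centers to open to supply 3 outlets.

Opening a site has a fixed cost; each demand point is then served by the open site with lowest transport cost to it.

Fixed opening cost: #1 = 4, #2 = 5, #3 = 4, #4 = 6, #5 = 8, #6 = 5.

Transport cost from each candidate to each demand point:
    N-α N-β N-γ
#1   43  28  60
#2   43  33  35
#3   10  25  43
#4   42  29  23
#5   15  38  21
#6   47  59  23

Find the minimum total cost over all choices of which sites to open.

Open {#3, #6}: assign each demand point to its cheapest open site.
  N-α→#3 10, N-β→#3 25, N-γ→#6 23
  transport cost 58, fixed 9 → total 67.
Compare {#3, #4}: transport cost 58 + fixed 10 = 68.
Compare {#3, #5}: transport cost 56 + fixed 12 = 68.
Compare {#1, #3, #6}: transport cost 58 + fixed 13 = 71.
All other subsets cost ≥ 68. Minimum total cost: 67.

67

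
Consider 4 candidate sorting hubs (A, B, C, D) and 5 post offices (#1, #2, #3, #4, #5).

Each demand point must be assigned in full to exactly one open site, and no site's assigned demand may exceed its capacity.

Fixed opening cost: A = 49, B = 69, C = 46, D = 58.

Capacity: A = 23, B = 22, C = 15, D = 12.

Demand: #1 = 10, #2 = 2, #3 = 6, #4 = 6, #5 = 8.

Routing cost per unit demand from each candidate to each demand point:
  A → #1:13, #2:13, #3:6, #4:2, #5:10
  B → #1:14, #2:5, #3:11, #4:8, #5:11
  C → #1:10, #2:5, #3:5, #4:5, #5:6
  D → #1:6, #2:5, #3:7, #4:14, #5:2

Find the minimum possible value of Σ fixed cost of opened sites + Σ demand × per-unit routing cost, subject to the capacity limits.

Open {A, D}; cheapest assignment that respects the capacities:
  A (cap 23, load 20): #3, #4, #5 — cost 6×6 + 6×2 + 8×10 = 128
  D (cap 12, load 12): #1, #2 — cost 10×6 + 2×5 = 70
  Shipping 198, fixed 107 → total 305.
  Any other capacity-feasible assignment to {A, D} ships for at least 198.
Compare {A, C, D}: its best feasible assignment gives total 313.
Compare {A, C}: its best feasible assignment gives total 331.
Every other set of open sites that can feasibly serve all demand totals ≥ 313 even under its best assignment. Minimum: 305.

305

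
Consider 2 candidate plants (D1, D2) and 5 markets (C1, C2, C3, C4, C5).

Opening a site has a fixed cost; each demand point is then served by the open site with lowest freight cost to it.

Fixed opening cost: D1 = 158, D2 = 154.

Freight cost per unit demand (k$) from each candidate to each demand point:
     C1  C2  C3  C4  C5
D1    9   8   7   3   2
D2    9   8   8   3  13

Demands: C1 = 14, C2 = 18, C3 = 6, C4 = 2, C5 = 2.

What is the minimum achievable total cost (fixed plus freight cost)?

Open {D1}: assign each demand point to its cheapest open site.
  C1→D1 14×9=126, C2→D1 18×8=144, C3→D1 6×7=42, C4→D1 2×3=6, C5→D1 2×2=4
  freight cost 322, fixed 158 → total 480.
Compare {D2}: freight cost 350 + fixed 154 = 504.
Compare {D1, D2}: freight cost 322 + fixed 312 = 634.

480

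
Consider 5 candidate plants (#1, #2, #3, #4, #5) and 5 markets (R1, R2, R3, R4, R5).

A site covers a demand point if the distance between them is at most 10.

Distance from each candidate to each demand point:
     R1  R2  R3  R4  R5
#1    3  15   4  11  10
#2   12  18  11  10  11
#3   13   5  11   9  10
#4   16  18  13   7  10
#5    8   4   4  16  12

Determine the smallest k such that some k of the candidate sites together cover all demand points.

Coverage sets (demand points within 10 of each site):
  #1: {R1, R3, R5}
  #2: {R4}
  #3: {R2, R4, R5}
  #4: {R4, R5}
  #5: {R1, R2, R3}
No single site covers all 5 demand points.
But {#1, #3} covers everything, so the minimum is 2.

2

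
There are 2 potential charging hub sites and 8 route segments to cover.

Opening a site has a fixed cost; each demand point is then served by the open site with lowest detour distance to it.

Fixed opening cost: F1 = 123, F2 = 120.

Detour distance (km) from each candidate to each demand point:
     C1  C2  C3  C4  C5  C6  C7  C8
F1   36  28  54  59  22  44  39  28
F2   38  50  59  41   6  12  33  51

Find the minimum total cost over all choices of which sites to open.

Open {F2}: assign each demand point to its cheapest open site.
  C1→F2 38, C2→F2 50, C3→F2 59, C4→F2 41, C5→F2 6, C6→F2 12, C7→F2 33, C8→F2 51
  detour distance 290, fixed 120 → total 410.
Compare {F1}: detour distance 310 + fixed 123 = 433.
Compare {F1, F2}: detour distance 238 + fixed 243 = 481.

410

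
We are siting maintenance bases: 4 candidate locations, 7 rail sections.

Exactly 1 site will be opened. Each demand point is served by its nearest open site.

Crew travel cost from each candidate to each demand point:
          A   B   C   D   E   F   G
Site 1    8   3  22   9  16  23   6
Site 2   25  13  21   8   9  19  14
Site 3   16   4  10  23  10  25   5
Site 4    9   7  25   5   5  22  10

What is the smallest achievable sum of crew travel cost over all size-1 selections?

83

Open {Site 4}.
  A→Site 4 9, B→Site 4 7, C→Site 4 25, D→Site 4 5, E→Site 4 5, F→Site 4 22, G→Site 4 10  ⇒ total 83.
Compare {Site 1}: total 87.
Compare {Site 3}: total 93.
No size-1 selection does better; minimum is 83.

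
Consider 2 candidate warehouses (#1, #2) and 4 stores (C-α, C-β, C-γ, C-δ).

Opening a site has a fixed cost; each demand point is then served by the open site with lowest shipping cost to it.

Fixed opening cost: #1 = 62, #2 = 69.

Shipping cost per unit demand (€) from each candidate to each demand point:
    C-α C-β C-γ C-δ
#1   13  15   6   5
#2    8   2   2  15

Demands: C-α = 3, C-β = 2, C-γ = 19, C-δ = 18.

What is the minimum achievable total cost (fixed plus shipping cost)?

Open {#1, #2}: assign each demand point to its cheapest open site.
  C-α→#2 3×8=24, C-β→#2 2×2=4, C-γ→#2 19×2=38, C-δ→#1 18×5=90
  shipping cost 156, fixed 131 → total 287.
Compare {#1}: shipping cost 273 + fixed 62 = 335.
Compare {#2}: shipping cost 336 + fixed 69 = 405.

287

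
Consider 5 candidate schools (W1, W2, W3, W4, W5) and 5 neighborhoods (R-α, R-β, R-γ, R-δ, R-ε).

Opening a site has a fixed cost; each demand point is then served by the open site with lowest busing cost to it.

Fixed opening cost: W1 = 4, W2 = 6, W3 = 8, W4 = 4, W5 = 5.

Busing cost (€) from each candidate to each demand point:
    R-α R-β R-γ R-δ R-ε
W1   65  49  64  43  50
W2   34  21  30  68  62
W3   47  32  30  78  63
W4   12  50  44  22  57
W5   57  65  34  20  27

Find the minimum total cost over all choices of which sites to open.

125

Open {W2, W4, W5}: assign each demand point to its cheapest open site.
  R-α→W4 12, R-β→W2 21, R-γ→W2 30, R-δ→W5 20, R-ε→W5 27
  busing cost 110, fixed 15 → total 125.
Compare {W1, W2, W4, W5}: busing cost 110 + fixed 19 = 129.
Compare {W2, W3, W4, W5}: busing cost 110 + fixed 23 = 133.
Compare {W1, W2, W3, W4, W5}: busing cost 110 + fixed 27 = 137.
All other subsets cost ≥ 129. Minimum total cost: 125.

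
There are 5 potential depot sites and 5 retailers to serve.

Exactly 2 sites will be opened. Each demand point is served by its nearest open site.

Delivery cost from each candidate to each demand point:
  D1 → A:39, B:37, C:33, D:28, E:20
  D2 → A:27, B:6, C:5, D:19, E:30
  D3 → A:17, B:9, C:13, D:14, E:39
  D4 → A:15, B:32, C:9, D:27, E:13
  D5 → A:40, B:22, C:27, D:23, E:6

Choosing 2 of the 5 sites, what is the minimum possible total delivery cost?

Open {D2, D4}.
  A→D4 15, B→D2 6, C→D2 5, D→D2 19, E→D4 13  ⇒ total 58.
Compare {D3, D5}: total 59.
Compare {D3, D4}: total 60.
No size-2 selection does better; minimum is 58.

58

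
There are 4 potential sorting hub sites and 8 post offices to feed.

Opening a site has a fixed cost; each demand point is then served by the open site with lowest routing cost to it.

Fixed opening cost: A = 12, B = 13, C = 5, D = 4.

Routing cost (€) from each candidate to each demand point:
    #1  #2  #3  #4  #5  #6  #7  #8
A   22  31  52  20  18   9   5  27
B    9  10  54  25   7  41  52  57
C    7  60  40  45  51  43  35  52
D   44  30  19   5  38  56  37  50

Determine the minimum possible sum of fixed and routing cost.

120

Open {A, B, D}: assign each demand point to its cheapest open site.
  #1→B 9, #2→B 10, #3→D 19, #4→D 5, #5→B 7, #6→A 9, #7→A 5, #8→A 27
  routing cost 91, fixed 29 → total 120.
Compare {A, B, C, D}: routing cost 89 + fixed 34 = 123.
Compare {A, C, D}: routing cost 120 + fixed 21 = 141.
Compare {A, D}: routing cost 135 + fixed 16 = 151.
All other subsets cost ≥ 123. Minimum total cost: 120.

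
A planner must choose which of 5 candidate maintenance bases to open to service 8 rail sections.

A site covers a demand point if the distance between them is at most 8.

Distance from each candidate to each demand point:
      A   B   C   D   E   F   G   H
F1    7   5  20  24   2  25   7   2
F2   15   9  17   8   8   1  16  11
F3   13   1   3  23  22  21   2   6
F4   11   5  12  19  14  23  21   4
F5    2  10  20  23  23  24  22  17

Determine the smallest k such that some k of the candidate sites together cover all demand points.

3

Coverage sets (demand points within 8 of each site):
  F1: {A, B, E, G, H}
  F2: {D, E, F}
  F3: {B, C, G, H}
  F4: {B, H}
  F5: {A}
No 2 sites suffice: every size-2 union leaves at least one demand point uncovered.
But {F1, F2, F3} covers everything, so the minimum is 3.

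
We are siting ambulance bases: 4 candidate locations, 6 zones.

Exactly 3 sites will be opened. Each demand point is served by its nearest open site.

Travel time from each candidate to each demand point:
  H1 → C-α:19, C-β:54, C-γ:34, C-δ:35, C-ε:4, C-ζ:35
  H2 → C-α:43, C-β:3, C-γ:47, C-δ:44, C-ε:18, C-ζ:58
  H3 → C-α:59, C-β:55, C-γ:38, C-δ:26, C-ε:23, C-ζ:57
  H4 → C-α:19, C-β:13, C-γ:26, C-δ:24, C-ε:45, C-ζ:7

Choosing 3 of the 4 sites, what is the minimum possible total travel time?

83

Open {H1, H2, H4}.
  C-α→H1 19, C-β→H2 3, C-γ→H4 26, C-δ→H4 24, C-ε→H1 4, C-ζ→H4 7  ⇒ total 83.
Compare {H1, H3, H4}: total 93.
Compare {H2, H3, H4}: total 97.
No size-3 selection does better; minimum is 83.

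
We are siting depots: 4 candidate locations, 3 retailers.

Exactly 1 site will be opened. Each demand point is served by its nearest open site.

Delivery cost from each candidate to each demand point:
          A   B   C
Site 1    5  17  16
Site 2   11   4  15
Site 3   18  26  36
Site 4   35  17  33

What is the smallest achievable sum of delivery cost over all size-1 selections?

Open {Site 2}.
  A→Site 2 11, B→Site 2 4, C→Site 2 15  ⇒ total 30.
Compare {Site 1}: total 38.
Compare {Site 3}: total 80.
No size-1 selection does better; minimum is 30.

30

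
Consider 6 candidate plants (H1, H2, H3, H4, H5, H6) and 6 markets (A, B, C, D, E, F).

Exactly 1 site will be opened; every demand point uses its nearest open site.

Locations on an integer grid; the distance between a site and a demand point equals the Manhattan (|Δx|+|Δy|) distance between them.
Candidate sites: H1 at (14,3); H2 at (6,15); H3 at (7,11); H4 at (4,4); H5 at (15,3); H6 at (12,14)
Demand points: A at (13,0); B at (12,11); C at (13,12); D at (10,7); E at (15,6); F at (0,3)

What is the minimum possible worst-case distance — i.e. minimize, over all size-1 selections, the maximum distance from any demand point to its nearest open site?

14

Open {H1}.
  Farthest demand point is F at distance 14 (to H1); all others are ≤ 14.
With {H5} the worst case is 15.
With {H3} the worst case is 17.
No size-1 selection achieves below 14.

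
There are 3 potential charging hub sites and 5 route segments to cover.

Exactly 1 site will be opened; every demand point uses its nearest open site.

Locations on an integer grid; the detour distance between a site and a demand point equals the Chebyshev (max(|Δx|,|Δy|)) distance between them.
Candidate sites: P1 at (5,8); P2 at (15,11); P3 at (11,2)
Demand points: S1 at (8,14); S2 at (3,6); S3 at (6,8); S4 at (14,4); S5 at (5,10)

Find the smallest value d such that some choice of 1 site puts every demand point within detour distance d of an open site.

Open {P1}.
  Farthest demand point is S4 at detour distance 9 (to P1); all others are ≤ 9.
With {P2} the worst case is 12.
With {P3} the worst case is 12.
No size-1 selection achieves below 9.

9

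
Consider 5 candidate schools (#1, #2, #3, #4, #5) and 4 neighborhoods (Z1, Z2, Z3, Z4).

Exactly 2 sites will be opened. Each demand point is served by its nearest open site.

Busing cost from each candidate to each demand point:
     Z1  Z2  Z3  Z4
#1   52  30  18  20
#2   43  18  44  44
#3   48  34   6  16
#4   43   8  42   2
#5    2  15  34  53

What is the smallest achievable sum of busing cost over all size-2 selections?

Open {#3, #5}.
  Z1→#5 2, Z2→#5 15, Z3→#3 6, Z4→#3 16  ⇒ total 39.
Compare {#4, #5}: total 46.
Compare {#1, #5}: total 55.
No size-2 selection does better; minimum is 39.

39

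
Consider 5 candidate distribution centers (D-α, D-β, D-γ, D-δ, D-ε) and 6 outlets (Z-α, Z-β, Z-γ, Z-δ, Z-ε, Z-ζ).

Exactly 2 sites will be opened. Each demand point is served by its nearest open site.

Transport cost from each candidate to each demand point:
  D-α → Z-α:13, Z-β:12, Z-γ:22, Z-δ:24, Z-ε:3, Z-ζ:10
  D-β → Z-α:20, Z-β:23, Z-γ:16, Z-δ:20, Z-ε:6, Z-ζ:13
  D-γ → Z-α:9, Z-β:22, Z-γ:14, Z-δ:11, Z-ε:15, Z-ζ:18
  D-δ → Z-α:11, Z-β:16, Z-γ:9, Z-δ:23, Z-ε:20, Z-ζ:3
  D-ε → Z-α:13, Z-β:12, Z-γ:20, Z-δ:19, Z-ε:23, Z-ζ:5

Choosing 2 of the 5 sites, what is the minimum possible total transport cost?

Open {D-α, D-γ}.
  Z-α→D-γ 9, Z-β→D-α 12, Z-γ→D-γ 14, Z-δ→D-γ 11, Z-ε→D-α 3, Z-ζ→D-α 10  ⇒ total 59.
Compare {D-α, D-δ}: total 61.
Compare {D-γ, D-δ}: total 63.
No size-2 selection does better; minimum is 59.

59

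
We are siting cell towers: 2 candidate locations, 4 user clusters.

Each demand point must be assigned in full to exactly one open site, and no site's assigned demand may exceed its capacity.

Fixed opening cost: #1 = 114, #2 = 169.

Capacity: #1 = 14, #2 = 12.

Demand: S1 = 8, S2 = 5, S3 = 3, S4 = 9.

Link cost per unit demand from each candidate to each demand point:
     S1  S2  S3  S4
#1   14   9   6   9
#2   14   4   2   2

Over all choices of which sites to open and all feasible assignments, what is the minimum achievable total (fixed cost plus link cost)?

464

Open {#1, #2}; cheapest assignment that respects the capacities:
  #1 (cap 14, load 13): S1, S2 — cost 8×14 + 5×9 = 157
  #2 (cap 12, load 12): S3, S4 — cost 3×2 + 9×2 = 24
  Shipping 181, fixed 283 → total 464.
  Any other capacity-feasible assignment to {#1, #2} ships for at least 181.
Total demand is 25 and no other set of sites has combined capacity ≥ 25, so {#1, #2} is the only feasible choice of open sites. Minimum: 464.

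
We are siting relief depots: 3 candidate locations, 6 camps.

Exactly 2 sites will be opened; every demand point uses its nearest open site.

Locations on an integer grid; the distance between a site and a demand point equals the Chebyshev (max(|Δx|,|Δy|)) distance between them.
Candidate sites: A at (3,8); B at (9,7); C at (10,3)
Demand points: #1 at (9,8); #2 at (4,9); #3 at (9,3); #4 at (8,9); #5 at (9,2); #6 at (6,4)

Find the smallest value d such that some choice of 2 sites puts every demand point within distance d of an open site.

5

Open {A, B}.
  Farthest demand point is #5 at distance 5 (to B); all others are ≤ 5.
With {A, C} the worst case is 5.
With {B, C} the worst case is 5.
No size-2 selection achieves below 5.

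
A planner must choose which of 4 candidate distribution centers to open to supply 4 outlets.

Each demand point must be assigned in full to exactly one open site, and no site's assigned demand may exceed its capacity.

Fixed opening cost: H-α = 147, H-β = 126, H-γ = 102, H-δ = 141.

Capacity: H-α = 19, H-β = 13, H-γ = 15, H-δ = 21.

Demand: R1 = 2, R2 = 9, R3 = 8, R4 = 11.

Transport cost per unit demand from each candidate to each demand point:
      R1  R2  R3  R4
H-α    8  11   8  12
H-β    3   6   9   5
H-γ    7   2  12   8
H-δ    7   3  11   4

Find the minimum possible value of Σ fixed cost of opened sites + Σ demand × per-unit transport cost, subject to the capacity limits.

Open {H-γ, H-δ}; cheapest assignment that respects the capacities:
  H-γ (cap 15, load 11): R1, R2 — cost 2×7 + 9×2 = 32
  H-δ (cap 21, load 19): R3, R4 — cost 8×11 + 11×4 = 132
  Shipping 164, fixed 243 → total 407.
  Any other capacity-feasible assignment to {H-γ, H-δ} ships for at least 164.
Compare {H-β, H-δ}: its best feasible assignment gives total 416.
Compare {H-α, H-δ}: its best feasible assignment gives total 439.
Every other set of open sites that can feasibly serve all demand totals ≥ 416 even under its best assignment. Minimum: 407.

407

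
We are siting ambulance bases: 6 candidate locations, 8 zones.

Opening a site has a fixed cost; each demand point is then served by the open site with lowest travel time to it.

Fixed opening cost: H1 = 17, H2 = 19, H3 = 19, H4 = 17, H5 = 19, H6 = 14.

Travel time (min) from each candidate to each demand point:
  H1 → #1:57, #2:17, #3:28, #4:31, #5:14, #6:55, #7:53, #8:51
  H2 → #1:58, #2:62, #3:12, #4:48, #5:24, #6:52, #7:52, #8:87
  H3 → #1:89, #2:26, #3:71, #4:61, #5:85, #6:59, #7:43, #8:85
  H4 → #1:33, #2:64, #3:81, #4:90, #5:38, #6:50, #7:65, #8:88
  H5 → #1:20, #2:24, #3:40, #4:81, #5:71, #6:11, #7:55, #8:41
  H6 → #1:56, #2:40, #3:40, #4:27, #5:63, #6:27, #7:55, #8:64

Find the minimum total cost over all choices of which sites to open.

251

Open {H1, H5}: assign each demand point to its cheapest open site.
  #1→H5 20, #2→H1 17, #3→H1 28, #4→H1 31, #5→H1 14, #6→H5 11, #7→H1 53, #8→H5 41
  travel time 215, fixed 36 → total 251.
Compare {H1, H2, H5}: travel time 198 + fixed 55 = 253.
Compare {H1, H3, H5}: travel time 205 + fixed 55 = 260.
Compare {H1, H5, H6}: travel time 211 + fixed 50 = 261.
All other subsets cost ≥ 253. Minimum total cost: 251.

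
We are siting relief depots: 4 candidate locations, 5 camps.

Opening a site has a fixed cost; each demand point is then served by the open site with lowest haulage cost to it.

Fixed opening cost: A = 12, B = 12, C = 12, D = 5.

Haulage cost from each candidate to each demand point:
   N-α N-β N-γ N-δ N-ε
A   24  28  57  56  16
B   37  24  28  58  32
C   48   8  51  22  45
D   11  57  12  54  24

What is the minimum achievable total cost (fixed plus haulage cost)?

94

Open {C, D}: assign each demand point to its cheapest open site.
  N-α→D 11, N-β→C 8, N-γ→D 12, N-δ→C 22, N-ε→D 24
  haulage cost 77, fixed 17 → total 94.
Compare {A, C, D}: haulage cost 69 + fixed 29 = 98.
Compare {B, C, D}: haulage cost 77 + fixed 29 = 106.
Compare {A, B, C, D}: haulage cost 69 + fixed 41 = 110.
All other subsets cost ≥ 98. Minimum total cost: 94.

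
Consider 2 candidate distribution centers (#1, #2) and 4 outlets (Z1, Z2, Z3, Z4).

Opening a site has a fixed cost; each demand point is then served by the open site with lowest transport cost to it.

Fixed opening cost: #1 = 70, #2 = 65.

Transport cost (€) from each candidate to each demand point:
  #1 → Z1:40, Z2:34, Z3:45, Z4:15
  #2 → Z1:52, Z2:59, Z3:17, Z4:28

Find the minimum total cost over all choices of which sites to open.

204

Open {#1}: assign each demand point to its cheapest open site.
  Z1→#1 40, Z2→#1 34, Z3→#1 45, Z4→#1 15
  transport cost 134, fixed 70 → total 204.
Compare {#2}: transport cost 156 + fixed 65 = 221.
Compare {#1, #2}: transport cost 106 + fixed 135 = 241.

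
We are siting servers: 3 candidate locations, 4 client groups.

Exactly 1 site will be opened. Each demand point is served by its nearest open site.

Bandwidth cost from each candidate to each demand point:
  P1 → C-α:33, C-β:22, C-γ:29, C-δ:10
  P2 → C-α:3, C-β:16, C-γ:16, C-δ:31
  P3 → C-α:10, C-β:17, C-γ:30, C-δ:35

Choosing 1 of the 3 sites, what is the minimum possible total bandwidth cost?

Open {P2}.
  C-α→P2 3, C-β→P2 16, C-γ→P2 16, C-δ→P2 31  ⇒ total 66.
Compare {P3}: total 92.
Compare {P1}: total 94.

66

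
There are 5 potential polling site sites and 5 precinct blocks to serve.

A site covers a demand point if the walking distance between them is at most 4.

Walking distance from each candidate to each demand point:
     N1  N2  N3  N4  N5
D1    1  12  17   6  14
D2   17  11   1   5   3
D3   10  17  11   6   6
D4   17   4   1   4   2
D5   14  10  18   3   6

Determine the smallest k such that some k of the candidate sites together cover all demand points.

2

Coverage sets (demand points within 4 of each site):
  D1: {N1}
  D2: {N3, N5}
  D3: {}
  D4: {N2, N3, N4, N5}
  D5: {N4}
No single site covers all 5 demand points.
But {D1, D4} covers everything, so the minimum is 2.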